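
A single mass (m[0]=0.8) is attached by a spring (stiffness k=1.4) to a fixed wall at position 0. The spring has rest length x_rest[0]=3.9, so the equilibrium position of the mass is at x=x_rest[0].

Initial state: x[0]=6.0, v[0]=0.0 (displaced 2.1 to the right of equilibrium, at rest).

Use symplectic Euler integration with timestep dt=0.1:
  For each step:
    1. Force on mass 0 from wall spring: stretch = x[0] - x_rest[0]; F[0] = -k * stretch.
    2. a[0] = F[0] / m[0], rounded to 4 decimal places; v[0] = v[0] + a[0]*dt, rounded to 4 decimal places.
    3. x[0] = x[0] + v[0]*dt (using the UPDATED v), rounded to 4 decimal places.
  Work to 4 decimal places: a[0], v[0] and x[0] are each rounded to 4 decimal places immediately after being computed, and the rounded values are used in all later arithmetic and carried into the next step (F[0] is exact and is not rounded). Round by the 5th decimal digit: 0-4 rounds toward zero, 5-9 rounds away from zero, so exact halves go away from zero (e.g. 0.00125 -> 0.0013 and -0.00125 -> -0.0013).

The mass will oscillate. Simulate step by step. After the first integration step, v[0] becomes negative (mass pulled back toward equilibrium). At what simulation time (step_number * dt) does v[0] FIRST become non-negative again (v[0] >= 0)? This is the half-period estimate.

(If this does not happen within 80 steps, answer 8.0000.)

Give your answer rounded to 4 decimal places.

Answer: 2.4000

Derivation:
Step 0: x=[6.0000] v=[0.0000]
Step 1: x=[5.9633] v=[-0.3675]
Step 2: x=[5.8904] v=[-0.7286]
Step 3: x=[5.7827] v=[-1.0769]
Step 4: x=[5.6421] v=[-1.4064]
Step 5: x=[5.4710] v=[-1.7113]
Step 6: x=[5.2724] v=[-1.9862]
Step 7: x=[5.0498] v=[-2.2264]
Step 8: x=[4.8070] v=[-2.4276]
Step 9: x=[4.5484] v=[-2.5863]
Step 10: x=[4.2784] v=[-2.6998]
Step 11: x=[4.0018] v=[-2.7660]
Step 12: x=[3.7234] v=[-2.7838]
Step 13: x=[3.4481] v=[-2.7529]
Step 14: x=[3.1807] v=[-2.6738]
Step 15: x=[2.9259] v=[-2.5479]
Step 16: x=[2.6882] v=[-2.3774]
Step 17: x=[2.4717] v=[-2.1653]
Step 18: x=[2.2802] v=[-1.9154]
Step 19: x=[2.1170] v=[-1.6319]
Step 20: x=[1.9850] v=[-1.3199]
Step 21: x=[1.8865] v=[-0.9848]
Step 22: x=[1.8233] v=[-0.6324]
Step 23: x=[1.7964] v=[-0.2690]
Step 24: x=[1.8063] v=[0.0991]
First v>=0 after going negative at step 24, time=2.4000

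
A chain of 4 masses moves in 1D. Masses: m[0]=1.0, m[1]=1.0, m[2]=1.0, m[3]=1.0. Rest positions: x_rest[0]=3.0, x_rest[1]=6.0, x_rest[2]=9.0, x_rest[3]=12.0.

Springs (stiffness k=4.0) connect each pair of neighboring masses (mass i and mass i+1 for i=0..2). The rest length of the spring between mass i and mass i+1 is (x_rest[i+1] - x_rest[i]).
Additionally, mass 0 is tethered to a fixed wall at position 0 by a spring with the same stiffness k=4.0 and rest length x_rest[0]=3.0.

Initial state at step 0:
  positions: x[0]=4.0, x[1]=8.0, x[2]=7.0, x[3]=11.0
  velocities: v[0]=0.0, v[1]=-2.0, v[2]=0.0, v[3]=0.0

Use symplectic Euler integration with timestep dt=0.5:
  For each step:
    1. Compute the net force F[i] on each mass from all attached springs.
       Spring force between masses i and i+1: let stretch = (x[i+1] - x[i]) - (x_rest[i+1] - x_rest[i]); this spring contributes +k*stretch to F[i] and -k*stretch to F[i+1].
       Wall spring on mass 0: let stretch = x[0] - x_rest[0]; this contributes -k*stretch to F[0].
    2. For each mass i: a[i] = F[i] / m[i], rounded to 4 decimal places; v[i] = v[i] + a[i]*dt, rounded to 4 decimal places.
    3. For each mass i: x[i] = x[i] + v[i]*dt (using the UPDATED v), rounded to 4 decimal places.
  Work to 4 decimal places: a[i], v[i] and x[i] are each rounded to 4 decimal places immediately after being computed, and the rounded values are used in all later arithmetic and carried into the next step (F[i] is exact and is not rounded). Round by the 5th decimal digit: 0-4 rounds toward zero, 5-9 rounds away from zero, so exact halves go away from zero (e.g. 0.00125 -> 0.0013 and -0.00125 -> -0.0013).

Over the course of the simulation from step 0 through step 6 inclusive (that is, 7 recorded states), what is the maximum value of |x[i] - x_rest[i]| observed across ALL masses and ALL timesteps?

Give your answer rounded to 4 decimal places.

Answer: 5.0000

Derivation:
Step 0: x=[4.0000 8.0000 7.0000 11.0000] v=[0.0000 -2.0000 0.0000 0.0000]
Step 1: x=[4.0000 2.0000 12.0000 10.0000] v=[0.0000 -12.0000 10.0000 -2.0000]
Step 2: x=[-2.0000 8.0000 5.0000 14.0000] v=[-12.0000 12.0000 -14.0000 8.0000]
Step 3: x=[4.0000 1.0000 10.0000 12.0000] v=[12.0000 -14.0000 10.0000 -4.0000]
Step 4: x=[3.0000 6.0000 8.0000 11.0000] v=[-2.0000 10.0000 -4.0000 -2.0000]
Step 5: x=[2.0000 10.0000 7.0000 10.0000] v=[-2.0000 8.0000 -2.0000 -2.0000]
Step 6: x=[7.0000 3.0000 12.0000 9.0000] v=[10.0000 -14.0000 10.0000 -2.0000]
Max displacement = 5.0000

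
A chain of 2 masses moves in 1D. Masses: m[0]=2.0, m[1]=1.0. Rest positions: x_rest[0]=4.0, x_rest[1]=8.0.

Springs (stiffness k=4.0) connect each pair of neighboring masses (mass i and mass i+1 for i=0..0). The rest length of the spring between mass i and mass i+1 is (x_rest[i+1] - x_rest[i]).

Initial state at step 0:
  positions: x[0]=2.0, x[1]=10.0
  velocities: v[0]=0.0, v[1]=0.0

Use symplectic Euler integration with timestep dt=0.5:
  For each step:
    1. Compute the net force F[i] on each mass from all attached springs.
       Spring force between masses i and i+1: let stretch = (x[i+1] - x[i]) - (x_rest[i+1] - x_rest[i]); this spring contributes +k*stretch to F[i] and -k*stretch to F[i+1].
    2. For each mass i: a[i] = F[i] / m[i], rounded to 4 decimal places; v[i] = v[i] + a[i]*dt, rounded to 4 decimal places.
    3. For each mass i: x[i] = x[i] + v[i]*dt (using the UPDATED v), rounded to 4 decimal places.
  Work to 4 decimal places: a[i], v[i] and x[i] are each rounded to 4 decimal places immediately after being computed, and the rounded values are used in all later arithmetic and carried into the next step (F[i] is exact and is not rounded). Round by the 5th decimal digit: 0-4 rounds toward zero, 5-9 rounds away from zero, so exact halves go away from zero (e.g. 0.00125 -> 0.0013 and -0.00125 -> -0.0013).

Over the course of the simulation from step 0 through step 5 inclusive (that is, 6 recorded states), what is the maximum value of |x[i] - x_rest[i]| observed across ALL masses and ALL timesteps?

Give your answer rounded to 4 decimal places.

Answer: 4.0000

Derivation:
Step 0: x=[2.0000 10.0000] v=[0.0000 0.0000]
Step 1: x=[4.0000 6.0000] v=[4.0000 -8.0000]
Step 2: x=[5.0000 4.0000] v=[2.0000 -4.0000]
Step 3: x=[3.5000 7.0000] v=[-3.0000 6.0000]
Step 4: x=[1.7500 10.5000] v=[-3.5000 7.0000]
Step 5: x=[2.3750 9.2500] v=[1.2500 -2.5000]
Max displacement = 4.0000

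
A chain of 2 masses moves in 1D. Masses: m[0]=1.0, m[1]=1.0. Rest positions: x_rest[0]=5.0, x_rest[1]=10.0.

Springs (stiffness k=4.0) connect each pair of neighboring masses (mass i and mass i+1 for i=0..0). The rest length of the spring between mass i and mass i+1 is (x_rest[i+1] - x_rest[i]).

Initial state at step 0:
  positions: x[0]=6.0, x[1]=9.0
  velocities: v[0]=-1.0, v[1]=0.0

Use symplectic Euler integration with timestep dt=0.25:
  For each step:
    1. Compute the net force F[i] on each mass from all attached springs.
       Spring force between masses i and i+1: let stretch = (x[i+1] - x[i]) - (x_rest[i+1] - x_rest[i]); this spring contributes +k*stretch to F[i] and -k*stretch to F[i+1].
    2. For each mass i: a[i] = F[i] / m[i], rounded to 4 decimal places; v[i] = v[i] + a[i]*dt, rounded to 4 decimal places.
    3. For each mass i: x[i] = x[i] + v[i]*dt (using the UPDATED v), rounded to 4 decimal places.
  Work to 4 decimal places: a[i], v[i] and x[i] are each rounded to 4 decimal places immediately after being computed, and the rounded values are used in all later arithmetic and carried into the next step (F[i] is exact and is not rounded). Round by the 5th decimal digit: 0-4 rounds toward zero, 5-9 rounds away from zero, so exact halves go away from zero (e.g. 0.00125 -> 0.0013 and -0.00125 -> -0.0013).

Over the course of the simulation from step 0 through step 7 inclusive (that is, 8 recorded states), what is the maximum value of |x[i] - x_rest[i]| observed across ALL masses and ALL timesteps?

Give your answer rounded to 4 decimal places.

Answer: 1.7479

Derivation:
Step 0: x=[6.0000 9.0000] v=[-1.0000 0.0000]
Step 1: x=[5.2500 9.5000] v=[-3.0000 2.0000]
Step 2: x=[4.3125 10.1875] v=[-3.7500 2.7500]
Step 3: x=[3.5938 10.6563] v=[-2.8750 1.8750]
Step 4: x=[3.3907 10.6094] v=[-0.8125 -0.1875]
Step 5: x=[3.7423 10.0079] v=[1.4062 -2.4062]
Step 6: x=[4.4103 9.0900] v=[2.6718 -3.6718]
Step 7: x=[4.9982 8.2521] v=[2.3515 -3.3515]
Max displacement = 1.7479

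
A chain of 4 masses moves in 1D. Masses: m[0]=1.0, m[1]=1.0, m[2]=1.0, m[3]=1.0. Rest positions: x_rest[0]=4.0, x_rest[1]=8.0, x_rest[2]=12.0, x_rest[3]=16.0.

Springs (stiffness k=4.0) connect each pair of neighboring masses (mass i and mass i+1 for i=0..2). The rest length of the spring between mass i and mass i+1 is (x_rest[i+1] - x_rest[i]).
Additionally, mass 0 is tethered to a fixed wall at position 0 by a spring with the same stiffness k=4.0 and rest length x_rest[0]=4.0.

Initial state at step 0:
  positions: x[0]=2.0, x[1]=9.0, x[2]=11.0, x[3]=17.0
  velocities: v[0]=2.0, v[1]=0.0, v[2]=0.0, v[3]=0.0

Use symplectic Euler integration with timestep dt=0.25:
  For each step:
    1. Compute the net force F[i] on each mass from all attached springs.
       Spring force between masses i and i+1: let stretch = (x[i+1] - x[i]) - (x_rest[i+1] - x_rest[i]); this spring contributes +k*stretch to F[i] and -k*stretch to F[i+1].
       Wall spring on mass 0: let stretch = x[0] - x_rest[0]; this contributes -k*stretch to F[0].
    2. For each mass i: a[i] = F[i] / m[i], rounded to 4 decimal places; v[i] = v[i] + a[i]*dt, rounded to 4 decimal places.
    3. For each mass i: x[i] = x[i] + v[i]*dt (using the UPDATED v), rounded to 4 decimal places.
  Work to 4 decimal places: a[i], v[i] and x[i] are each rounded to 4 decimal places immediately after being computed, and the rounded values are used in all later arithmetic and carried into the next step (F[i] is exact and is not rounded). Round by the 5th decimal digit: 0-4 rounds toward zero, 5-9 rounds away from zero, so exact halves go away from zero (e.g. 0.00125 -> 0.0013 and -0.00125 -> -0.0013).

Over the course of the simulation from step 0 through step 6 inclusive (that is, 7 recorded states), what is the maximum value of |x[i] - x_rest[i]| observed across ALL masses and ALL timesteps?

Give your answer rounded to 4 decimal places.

Step 0: x=[2.0000 9.0000 11.0000 17.0000] v=[2.0000 0.0000 0.0000 0.0000]
Step 1: x=[3.7500 7.7500 12.0000 16.5000] v=[7.0000 -5.0000 4.0000 -2.0000]
Step 2: x=[5.5625 6.5625 13.0625 15.8750] v=[7.2500 -4.7500 4.2500 -2.5000]
Step 3: x=[6.2344 6.7500 13.2031 15.5469] v=[2.6875 0.7500 0.5625 -1.3125]
Step 4: x=[5.4766 8.4219 12.3164 15.6328] v=[-3.0313 6.6875 -3.5468 0.3437]
Step 5: x=[4.0860 10.3311 11.2852 15.8896] v=[-5.5626 7.6367 -4.1249 1.0273]
Step 6: x=[3.2351 10.9175 11.1666 15.9953] v=[-3.4035 2.3457 -0.4746 0.4229]
Max displacement = 2.9175

Answer: 2.9175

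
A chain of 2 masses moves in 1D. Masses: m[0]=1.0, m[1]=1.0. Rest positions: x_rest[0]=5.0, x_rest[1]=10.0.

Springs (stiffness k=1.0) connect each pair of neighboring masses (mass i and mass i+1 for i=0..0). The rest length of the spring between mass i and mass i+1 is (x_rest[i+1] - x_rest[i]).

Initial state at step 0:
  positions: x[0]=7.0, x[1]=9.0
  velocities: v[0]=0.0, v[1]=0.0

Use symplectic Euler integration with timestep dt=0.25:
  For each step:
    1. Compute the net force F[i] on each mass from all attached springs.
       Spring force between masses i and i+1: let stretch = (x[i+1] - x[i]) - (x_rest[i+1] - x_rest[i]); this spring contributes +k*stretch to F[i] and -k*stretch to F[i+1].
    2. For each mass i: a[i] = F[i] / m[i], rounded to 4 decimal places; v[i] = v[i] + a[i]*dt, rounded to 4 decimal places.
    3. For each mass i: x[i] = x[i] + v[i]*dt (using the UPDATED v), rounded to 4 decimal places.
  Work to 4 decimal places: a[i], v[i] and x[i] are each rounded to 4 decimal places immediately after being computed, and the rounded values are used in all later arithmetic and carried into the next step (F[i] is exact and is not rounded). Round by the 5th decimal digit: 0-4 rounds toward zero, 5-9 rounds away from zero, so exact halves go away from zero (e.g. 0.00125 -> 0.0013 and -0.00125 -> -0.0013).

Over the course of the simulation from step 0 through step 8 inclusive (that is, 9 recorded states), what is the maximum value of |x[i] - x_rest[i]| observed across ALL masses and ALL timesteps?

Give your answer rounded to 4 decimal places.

Step 0: x=[7.0000 9.0000] v=[0.0000 0.0000]
Step 1: x=[6.8125 9.1875] v=[-0.7500 0.7500]
Step 2: x=[6.4609 9.5391] v=[-1.4063 1.4063]
Step 3: x=[5.9892 10.0108] v=[-1.8868 1.8868]
Step 4: x=[5.4564 10.5437] v=[-2.1314 2.1314]
Step 5: x=[4.9290 11.0711] v=[-2.1096 2.1096]
Step 6: x=[4.4730 11.5271] v=[-1.8241 1.8241]
Step 7: x=[4.1454 11.8548] v=[-1.3106 1.3106]
Step 8: x=[3.9871 12.0131] v=[-0.6333 0.6333]
Max displacement = 2.0131

Answer: 2.0131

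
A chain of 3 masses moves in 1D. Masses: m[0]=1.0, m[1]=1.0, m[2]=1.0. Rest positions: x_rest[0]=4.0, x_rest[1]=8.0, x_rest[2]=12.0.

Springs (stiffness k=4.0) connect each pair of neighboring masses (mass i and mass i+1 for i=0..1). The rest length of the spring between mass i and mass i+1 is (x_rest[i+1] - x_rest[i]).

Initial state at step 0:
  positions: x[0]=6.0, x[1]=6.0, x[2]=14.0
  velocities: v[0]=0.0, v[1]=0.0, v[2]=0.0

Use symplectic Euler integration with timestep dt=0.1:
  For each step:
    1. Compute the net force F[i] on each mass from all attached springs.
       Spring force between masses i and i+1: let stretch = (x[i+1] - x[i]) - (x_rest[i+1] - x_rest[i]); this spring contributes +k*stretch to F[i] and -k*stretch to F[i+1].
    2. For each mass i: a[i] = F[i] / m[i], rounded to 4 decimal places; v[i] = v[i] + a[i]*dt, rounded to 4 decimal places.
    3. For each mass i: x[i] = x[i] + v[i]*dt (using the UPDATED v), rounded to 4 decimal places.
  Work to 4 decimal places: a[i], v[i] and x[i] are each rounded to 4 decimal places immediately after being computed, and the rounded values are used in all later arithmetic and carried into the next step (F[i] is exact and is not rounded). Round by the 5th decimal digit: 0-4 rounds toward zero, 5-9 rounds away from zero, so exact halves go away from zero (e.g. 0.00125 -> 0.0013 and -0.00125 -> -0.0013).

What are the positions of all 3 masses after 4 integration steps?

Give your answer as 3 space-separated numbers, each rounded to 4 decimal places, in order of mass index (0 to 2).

Answer: 4.6722 8.6557 12.6722

Derivation:
Step 0: x=[6.0000 6.0000 14.0000] v=[0.0000 0.0000 0.0000]
Step 1: x=[5.8400 6.3200 13.8400] v=[-1.6000 3.2000 -1.6000]
Step 2: x=[5.5392 6.9216 13.5392] v=[-3.0080 6.0160 -3.0080]
Step 3: x=[5.1337 7.7326 13.1337] v=[-4.0550 8.1101 -4.0550]
Step 4: x=[4.6722 8.6557 12.6722] v=[-4.6154 9.2310 -4.6154]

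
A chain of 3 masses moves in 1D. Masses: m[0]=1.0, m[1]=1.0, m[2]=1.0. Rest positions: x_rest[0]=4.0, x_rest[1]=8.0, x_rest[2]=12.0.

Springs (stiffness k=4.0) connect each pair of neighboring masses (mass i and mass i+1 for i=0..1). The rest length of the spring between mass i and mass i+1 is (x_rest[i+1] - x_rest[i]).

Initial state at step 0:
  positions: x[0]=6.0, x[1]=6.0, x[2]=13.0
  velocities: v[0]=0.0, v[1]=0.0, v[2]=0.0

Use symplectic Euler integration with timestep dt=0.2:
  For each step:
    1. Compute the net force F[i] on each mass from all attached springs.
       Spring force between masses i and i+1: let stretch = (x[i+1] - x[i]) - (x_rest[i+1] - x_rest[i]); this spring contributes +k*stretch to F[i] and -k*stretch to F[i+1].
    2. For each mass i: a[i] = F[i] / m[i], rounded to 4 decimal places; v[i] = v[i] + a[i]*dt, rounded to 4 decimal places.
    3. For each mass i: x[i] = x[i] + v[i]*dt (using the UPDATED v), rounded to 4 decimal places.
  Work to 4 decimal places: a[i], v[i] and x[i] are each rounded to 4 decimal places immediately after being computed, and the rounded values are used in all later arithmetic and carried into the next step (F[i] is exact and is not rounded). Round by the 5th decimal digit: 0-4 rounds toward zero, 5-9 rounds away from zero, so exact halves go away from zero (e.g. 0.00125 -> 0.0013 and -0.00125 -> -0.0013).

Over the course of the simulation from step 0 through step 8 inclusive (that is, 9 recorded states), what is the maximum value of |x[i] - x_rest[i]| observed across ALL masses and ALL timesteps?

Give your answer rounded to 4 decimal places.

Answer: 2.8184

Derivation:
Step 0: x=[6.0000 6.0000 13.0000] v=[0.0000 0.0000 0.0000]
Step 1: x=[5.3600 7.1200 12.5200] v=[-3.2000 5.6000 -2.4000]
Step 2: x=[4.3616 8.8224 11.8160] v=[-4.9920 8.5120 -3.5200]
Step 3: x=[3.4369 10.2900 11.2730] v=[-4.6234 7.3382 -2.7149]
Step 4: x=[2.9687 10.8184 11.2127] v=[-2.3409 2.6421 -0.3013]
Step 5: x=[3.1165 10.1540 11.7294] v=[0.7389 -3.3222 2.5833]
Step 6: x=[3.7503 8.6156 12.6340] v=[3.1689 -7.6919 4.5230]
Step 7: x=[4.5225 6.9417 13.5357] v=[3.8611 -8.3694 4.5083]
Step 8: x=[5.0418 5.9358 14.0223] v=[2.5965 -5.0296 2.4331]
Max displacement = 2.8184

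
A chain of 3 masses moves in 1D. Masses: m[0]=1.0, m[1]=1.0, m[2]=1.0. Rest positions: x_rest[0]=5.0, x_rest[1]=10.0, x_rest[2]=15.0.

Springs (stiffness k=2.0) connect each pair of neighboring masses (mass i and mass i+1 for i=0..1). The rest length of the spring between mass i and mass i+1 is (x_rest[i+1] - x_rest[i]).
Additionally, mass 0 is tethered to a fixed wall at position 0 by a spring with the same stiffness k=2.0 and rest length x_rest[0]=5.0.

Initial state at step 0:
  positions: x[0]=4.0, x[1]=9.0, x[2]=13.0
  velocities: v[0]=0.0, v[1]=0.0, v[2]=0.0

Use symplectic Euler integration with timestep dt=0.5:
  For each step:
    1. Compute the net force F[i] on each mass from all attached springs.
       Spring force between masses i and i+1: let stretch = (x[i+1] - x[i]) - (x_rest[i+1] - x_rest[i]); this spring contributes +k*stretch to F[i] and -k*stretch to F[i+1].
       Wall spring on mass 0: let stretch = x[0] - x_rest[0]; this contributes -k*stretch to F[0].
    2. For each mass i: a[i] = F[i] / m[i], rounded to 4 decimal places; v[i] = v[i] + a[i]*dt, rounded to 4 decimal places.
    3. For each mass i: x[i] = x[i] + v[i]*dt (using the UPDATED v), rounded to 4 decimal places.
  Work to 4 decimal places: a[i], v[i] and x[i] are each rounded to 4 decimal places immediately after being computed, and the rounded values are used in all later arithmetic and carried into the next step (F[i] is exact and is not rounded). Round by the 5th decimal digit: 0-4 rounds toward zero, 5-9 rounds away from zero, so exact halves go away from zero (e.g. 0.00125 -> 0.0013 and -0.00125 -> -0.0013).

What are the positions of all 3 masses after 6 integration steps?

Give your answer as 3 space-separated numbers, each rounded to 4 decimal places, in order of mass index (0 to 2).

Answer: 5.8125 10.2657 15.9532

Derivation:
Step 0: x=[4.0000 9.0000 13.0000] v=[0.0000 0.0000 0.0000]
Step 1: x=[4.5000 8.5000 13.5000] v=[1.0000 -1.0000 1.0000]
Step 2: x=[4.7500 8.5000 14.0000] v=[0.5000 0.0000 1.0000]
Step 3: x=[4.5000 9.3750 14.2500] v=[-0.5000 1.7500 0.5000]
Step 4: x=[4.4375 10.2500 14.5625] v=[-0.1250 1.7500 0.6250]
Step 5: x=[5.0625 10.3750 15.2188] v=[1.2500 0.2500 1.3125]
Step 6: x=[5.8125 10.2657 15.9532] v=[1.5000 -0.2187 1.4687]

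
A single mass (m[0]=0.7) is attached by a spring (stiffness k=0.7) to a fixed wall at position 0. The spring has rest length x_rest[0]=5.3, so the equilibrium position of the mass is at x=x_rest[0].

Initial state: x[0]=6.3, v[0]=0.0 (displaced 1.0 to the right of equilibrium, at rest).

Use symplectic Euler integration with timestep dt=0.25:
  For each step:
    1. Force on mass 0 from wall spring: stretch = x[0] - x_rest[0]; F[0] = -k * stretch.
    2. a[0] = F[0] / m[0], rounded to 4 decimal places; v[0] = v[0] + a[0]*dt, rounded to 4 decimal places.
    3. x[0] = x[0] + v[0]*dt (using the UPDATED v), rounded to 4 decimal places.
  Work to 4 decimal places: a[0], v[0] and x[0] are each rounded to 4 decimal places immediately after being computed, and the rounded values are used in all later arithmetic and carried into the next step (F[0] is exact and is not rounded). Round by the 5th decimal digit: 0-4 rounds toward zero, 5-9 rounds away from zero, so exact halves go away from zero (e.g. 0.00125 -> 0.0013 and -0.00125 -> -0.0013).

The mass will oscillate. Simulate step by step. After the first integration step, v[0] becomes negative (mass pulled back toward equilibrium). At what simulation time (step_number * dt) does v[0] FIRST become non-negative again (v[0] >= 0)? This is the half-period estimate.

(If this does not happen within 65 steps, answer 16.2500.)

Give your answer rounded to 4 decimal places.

Answer: 3.2500

Derivation:
Step 0: x=[6.3000] v=[0.0000]
Step 1: x=[6.2375] v=[-0.2500]
Step 2: x=[6.1164] v=[-0.4844]
Step 3: x=[5.9443] v=[-0.6885]
Step 4: x=[5.7319] v=[-0.8496]
Step 5: x=[5.4925] v=[-0.9576]
Step 6: x=[5.2411] v=[-1.0057]
Step 7: x=[4.9934] v=[-0.9910]
Step 8: x=[4.7648] v=[-0.9144]
Step 9: x=[4.5697] v=[-0.7806]
Step 10: x=[4.4202] v=[-0.5980]
Step 11: x=[4.3257] v=[-0.3781]
Step 12: x=[4.2921] v=[-0.1345]
Step 13: x=[4.3215] v=[0.1175]
First v>=0 after going negative at step 13, time=3.2500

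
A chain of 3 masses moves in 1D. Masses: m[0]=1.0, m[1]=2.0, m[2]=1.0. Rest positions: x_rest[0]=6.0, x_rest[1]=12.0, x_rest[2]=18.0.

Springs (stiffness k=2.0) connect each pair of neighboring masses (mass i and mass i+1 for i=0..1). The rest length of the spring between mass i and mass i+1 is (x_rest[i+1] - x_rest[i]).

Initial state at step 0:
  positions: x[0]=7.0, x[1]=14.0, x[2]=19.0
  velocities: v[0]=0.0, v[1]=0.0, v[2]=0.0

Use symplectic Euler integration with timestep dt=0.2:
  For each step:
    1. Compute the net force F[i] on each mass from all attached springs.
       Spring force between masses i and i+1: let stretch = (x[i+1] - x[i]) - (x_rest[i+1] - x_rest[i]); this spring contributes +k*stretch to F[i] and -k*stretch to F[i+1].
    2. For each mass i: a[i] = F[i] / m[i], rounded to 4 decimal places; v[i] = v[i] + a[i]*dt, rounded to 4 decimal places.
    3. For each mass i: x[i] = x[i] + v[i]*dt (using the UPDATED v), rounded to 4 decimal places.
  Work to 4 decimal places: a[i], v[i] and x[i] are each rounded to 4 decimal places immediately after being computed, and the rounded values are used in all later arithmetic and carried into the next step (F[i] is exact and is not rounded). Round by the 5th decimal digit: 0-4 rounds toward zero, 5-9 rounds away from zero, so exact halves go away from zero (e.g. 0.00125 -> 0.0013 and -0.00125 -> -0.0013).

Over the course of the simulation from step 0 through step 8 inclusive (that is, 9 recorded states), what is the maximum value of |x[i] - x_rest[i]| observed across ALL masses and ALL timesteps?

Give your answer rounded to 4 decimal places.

Answer: 2.0065

Derivation:
Step 0: x=[7.0000 14.0000 19.0000] v=[0.0000 0.0000 0.0000]
Step 1: x=[7.0800 13.9200 19.0800] v=[0.4000 -0.4000 0.4000]
Step 2: x=[7.2272 13.7728 19.2272] v=[0.7360 -0.7360 0.7360]
Step 3: x=[7.4180 13.5820 19.4180] v=[0.9542 -0.9542 0.9542]
Step 4: x=[7.6220 13.3780 19.6220] v=[1.0198 -1.0198 1.0198]
Step 5: x=[7.8064 13.1936 19.8064] v=[0.9222 -0.9222 0.9222]
Step 6: x=[7.9418 13.0582 19.9418] v=[0.6771 -0.6771 0.6771]
Step 7: x=[8.0065 12.9935 20.0065] v=[0.3237 -0.3237 0.3237]
Step 8: x=[7.9902 13.0098 19.9902] v=[-0.0815 0.0815 -0.0815]
Max displacement = 2.0065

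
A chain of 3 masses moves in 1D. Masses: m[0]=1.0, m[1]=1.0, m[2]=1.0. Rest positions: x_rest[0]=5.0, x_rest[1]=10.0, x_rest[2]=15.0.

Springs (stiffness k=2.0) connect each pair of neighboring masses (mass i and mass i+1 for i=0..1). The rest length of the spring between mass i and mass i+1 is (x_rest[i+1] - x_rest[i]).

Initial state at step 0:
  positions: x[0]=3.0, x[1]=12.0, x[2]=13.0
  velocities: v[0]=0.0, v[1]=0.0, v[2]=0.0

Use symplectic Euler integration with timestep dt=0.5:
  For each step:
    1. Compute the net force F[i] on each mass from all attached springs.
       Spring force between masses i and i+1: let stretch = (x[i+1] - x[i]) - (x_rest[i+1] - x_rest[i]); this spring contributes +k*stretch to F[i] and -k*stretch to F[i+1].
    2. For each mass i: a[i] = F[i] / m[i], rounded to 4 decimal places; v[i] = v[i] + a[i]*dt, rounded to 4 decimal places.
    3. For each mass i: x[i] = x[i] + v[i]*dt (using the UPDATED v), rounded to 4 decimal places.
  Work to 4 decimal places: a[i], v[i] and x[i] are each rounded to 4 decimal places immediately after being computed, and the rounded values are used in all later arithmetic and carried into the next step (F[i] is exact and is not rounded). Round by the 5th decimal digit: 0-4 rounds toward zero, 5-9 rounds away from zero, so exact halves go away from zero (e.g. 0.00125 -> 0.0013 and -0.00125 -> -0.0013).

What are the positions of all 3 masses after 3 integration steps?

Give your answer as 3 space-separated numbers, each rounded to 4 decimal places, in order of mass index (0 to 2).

Step 0: x=[3.0000 12.0000 13.0000] v=[0.0000 0.0000 0.0000]
Step 1: x=[5.0000 8.0000 15.0000] v=[4.0000 -8.0000 4.0000]
Step 2: x=[6.0000 6.0000 16.0000] v=[2.0000 -4.0000 2.0000]
Step 3: x=[4.5000 9.0000 14.5000] v=[-3.0000 6.0000 -3.0000]

Answer: 4.5000 9.0000 14.5000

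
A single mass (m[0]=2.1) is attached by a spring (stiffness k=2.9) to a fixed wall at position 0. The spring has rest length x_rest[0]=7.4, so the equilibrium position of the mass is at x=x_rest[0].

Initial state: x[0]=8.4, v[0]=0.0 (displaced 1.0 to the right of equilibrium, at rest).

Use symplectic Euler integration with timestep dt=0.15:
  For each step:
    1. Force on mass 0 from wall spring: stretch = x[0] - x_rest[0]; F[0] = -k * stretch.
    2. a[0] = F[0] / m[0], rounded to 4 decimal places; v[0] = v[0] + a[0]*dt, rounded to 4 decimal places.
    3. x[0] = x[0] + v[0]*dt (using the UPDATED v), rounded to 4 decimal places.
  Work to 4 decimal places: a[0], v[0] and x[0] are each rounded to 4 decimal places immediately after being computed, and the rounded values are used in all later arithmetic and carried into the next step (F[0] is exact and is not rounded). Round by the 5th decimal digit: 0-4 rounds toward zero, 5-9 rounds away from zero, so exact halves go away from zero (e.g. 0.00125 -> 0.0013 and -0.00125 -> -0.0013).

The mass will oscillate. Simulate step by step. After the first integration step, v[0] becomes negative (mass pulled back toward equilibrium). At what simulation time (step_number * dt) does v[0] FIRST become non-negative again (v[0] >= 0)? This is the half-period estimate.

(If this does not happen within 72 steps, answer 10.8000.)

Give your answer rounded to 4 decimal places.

Answer: 2.7000

Derivation:
Step 0: x=[8.4000] v=[0.0000]
Step 1: x=[8.3689] v=[-0.2072]
Step 2: x=[8.3077] v=[-0.4079]
Step 3: x=[8.2183] v=[-0.5959]
Step 4: x=[8.1035] v=[-0.7654]
Step 5: x=[7.9668] v=[-0.9111]
Step 6: x=[7.8125] v=[-1.0285]
Step 7: x=[7.6454] v=[-1.1139]
Step 8: x=[7.4707] v=[-1.1647]
Step 9: x=[7.2938] v=[-1.1793]
Step 10: x=[7.1202] v=[-1.1573]
Step 11: x=[6.9553] v=[-1.0993]
Step 12: x=[6.8042] v=[-1.0072]
Step 13: x=[6.6716] v=[-0.8838]
Step 14: x=[6.5617] v=[-0.7329]
Step 15: x=[6.4778] v=[-0.5592]
Step 16: x=[6.4226] v=[-0.3682]
Step 17: x=[6.3977] v=[-0.1657]
Step 18: x=[6.4040] v=[0.0419]
First v>=0 after going negative at step 18, time=2.7000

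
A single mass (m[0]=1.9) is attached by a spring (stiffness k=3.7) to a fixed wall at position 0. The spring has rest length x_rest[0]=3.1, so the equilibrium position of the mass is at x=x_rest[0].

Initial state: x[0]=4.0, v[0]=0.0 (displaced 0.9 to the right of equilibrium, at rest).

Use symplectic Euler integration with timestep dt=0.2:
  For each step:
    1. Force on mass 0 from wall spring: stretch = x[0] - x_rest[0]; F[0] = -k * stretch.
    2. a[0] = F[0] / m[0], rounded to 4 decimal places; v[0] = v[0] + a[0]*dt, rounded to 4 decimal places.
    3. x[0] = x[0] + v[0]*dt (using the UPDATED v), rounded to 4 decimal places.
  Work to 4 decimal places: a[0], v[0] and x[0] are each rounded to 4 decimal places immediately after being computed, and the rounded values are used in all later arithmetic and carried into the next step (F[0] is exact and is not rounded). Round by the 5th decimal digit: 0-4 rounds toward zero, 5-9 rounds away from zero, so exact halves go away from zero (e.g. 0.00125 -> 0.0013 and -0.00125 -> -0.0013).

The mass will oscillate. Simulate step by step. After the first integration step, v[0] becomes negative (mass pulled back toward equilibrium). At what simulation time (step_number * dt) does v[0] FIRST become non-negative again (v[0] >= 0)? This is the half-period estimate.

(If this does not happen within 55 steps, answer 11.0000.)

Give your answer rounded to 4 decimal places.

Step 0: x=[4.0000] v=[0.0000]
Step 1: x=[3.9299] v=[-0.3505]
Step 2: x=[3.7952] v=[-0.6737]
Step 3: x=[3.6063] v=[-0.9445]
Step 4: x=[3.3780] v=[-1.1417]
Step 5: x=[3.1280] v=[-1.2500]
Step 6: x=[2.8758] v=[-1.2609]
Step 7: x=[2.6411] v=[-1.1736]
Step 8: x=[2.4421] v=[-0.9949]
Step 9: x=[2.2944] v=[-0.7387]
Step 10: x=[2.2094] v=[-0.4249]
Step 11: x=[2.1938] v=[-0.0780]
Step 12: x=[2.2488] v=[0.2749]
First v>=0 after going negative at step 12, time=2.4000

Answer: 2.4000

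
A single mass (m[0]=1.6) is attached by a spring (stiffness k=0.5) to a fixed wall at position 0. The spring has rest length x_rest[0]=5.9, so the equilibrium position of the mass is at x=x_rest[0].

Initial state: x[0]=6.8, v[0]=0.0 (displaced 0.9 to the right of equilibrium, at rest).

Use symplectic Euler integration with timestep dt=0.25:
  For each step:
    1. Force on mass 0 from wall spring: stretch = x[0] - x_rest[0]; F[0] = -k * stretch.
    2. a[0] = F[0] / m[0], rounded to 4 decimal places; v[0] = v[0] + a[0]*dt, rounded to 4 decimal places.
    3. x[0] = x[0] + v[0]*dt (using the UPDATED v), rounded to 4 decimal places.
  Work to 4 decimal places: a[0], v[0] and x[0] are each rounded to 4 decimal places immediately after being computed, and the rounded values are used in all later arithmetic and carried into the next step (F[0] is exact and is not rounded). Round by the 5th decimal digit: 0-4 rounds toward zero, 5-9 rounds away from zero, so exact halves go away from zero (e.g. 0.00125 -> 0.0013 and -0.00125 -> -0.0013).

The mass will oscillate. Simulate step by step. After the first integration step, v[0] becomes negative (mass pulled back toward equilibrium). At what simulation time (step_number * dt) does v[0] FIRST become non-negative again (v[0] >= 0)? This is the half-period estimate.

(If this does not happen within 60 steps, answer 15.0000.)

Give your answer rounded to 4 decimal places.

Answer: 5.7500

Derivation:
Step 0: x=[6.8000] v=[0.0000]
Step 1: x=[6.7824] v=[-0.0703]
Step 2: x=[6.7476] v=[-0.1393]
Step 3: x=[6.6962] v=[-0.2055]
Step 4: x=[6.6293] v=[-0.2677]
Step 5: x=[6.5481] v=[-0.3247]
Step 6: x=[6.4543] v=[-0.3753]
Step 7: x=[6.3497] v=[-0.4186]
Step 8: x=[6.2363] v=[-0.4537]
Step 9: x=[6.1163] v=[-0.4800]
Step 10: x=[5.9921] v=[-0.4969]
Step 11: x=[5.8661] v=[-0.5041]
Step 12: x=[5.7407] v=[-0.5015]
Step 13: x=[5.6184] v=[-0.4891]
Step 14: x=[5.5016] v=[-0.4671]
Step 15: x=[5.3926] v=[-0.4360]
Step 16: x=[5.2935] v=[-0.3964]
Step 17: x=[5.2063] v=[-0.3490]
Step 18: x=[5.1326] v=[-0.2948]
Step 19: x=[5.0739] v=[-0.2349]
Step 20: x=[5.0313] v=[-0.1704]
Step 21: x=[5.0057] v=[-0.1025]
Step 22: x=[4.9976] v=[-0.0326]
Step 23: x=[5.0071] v=[0.0379]
First v>=0 after going negative at step 23, time=5.7500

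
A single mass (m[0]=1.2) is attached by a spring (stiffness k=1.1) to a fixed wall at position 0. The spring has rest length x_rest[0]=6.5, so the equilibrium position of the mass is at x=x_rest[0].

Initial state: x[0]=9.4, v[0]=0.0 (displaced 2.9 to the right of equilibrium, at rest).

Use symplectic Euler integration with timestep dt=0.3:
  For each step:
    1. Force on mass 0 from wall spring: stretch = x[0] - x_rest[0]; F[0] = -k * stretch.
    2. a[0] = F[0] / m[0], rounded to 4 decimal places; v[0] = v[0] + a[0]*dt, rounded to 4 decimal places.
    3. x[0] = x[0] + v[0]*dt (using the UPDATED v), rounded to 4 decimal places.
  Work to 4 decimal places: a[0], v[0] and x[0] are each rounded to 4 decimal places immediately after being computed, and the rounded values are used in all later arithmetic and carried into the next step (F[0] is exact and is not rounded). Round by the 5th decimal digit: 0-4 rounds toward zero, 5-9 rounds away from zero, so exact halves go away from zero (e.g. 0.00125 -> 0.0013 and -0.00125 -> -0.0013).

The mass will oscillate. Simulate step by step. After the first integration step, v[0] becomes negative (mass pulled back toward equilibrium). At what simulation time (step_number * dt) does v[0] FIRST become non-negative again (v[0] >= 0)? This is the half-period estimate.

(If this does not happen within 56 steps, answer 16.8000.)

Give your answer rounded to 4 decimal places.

Step 0: x=[9.4000] v=[0.0000]
Step 1: x=[9.1608] v=[-0.7975]
Step 2: x=[8.7020] v=[-1.5292]
Step 3: x=[8.0616] v=[-2.1348]
Step 4: x=[7.2923] v=[-2.5643]
Step 5: x=[6.4576] v=[-2.7822]
Step 6: x=[5.6265] v=[-2.7705]
Step 7: x=[4.8674] v=[-2.5303]
Step 8: x=[4.2430] v=[-2.0813]
Step 9: x=[3.8048] v=[-1.4606]
Step 10: x=[3.5890] v=[-0.7194]
Step 11: x=[3.6133] v=[0.0811]
First v>=0 after going negative at step 11, time=3.3000

Answer: 3.3000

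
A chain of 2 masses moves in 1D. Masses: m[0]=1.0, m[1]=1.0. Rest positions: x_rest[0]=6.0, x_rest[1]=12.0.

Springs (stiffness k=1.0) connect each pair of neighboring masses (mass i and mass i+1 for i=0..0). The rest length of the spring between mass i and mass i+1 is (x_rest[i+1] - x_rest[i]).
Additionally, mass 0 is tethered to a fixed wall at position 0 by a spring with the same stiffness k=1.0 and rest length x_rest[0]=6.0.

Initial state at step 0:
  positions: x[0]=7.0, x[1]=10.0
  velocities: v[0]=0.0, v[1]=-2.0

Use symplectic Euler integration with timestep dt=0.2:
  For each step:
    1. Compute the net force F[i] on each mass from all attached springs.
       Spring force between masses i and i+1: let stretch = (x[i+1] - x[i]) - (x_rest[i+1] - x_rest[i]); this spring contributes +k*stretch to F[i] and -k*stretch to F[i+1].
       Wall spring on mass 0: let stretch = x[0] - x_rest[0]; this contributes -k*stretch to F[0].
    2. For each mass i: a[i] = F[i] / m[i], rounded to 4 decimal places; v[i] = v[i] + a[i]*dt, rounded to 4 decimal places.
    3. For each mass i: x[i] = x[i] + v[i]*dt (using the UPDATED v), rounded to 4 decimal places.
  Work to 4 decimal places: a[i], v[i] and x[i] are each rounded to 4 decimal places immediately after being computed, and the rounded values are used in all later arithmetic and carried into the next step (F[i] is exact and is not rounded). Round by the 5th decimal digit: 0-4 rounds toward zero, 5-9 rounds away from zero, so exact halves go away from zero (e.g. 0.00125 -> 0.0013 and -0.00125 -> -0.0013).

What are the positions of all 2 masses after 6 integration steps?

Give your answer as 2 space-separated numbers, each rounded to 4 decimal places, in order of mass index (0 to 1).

Answer: 4.2649 9.9203

Derivation:
Step 0: x=[7.0000 10.0000] v=[0.0000 -2.0000]
Step 1: x=[6.8400 9.7200] v=[-0.8000 -1.4000]
Step 2: x=[6.5216 9.5648] v=[-1.5920 -0.7760]
Step 3: x=[6.0641 9.5279] v=[-2.2877 -0.1846]
Step 4: x=[5.5025 9.5924] v=[-2.8078 0.3226]
Step 5: x=[4.8844 9.7333] v=[-3.0903 0.7046]
Step 6: x=[4.2649 9.9203] v=[-3.0974 0.9348]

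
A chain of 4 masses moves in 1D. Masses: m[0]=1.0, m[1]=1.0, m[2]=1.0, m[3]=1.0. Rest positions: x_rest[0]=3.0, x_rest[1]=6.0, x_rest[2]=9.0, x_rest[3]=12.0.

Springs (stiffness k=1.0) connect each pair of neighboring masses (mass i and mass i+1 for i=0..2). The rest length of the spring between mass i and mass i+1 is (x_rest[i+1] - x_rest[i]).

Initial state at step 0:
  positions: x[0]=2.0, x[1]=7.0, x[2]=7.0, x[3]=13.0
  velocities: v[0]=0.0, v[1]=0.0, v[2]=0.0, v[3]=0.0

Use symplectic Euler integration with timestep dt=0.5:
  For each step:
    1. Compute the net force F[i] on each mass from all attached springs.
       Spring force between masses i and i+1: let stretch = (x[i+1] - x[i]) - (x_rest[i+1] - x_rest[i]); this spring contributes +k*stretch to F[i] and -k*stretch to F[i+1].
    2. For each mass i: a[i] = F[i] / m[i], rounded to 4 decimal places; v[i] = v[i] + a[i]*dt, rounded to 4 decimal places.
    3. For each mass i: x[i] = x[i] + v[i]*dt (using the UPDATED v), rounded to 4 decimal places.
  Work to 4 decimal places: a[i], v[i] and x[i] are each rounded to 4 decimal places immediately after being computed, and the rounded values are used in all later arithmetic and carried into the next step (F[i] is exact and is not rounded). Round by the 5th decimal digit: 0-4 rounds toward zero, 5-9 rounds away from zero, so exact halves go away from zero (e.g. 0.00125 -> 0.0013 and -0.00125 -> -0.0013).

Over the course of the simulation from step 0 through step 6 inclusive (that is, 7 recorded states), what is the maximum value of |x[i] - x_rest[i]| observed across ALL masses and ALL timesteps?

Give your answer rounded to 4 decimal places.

Answer: 2.1962

Derivation:
Step 0: x=[2.0000 7.0000 7.0000 13.0000] v=[0.0000 0.0000 0.0000 0.0000]
Step 1: x=[2.5000 5.7500 8.5000 12.2500] v=[1.0000 -2.5000 3.0000 -1.5000]
Step 2: x=[3.0625 4.3750 10.2500 11.3125] v=[1.1250 -2.7500 3.5000 -1.8750]
Step 3: x=[3.2032 4.1406 10.7969 10.8594] v=[0.2813 -0.4688 1.0938 -0.9063]
Step 4: x=[2.8282 5.3360 9.6954 11.1407] v=[-0.7500 2.3907 -2.2031 0.5625]
Step 5: x=[2.3302 6.9943 7.8653 11.8107] v=[-0.9961 3.3165 -3.6602 1.3399]
Step 6: x=[2.2482 7.7043 6.8038 12.2443] v=[-0.1641 1.4200 -2.1230 0.8672]
Max displacement = 2.1962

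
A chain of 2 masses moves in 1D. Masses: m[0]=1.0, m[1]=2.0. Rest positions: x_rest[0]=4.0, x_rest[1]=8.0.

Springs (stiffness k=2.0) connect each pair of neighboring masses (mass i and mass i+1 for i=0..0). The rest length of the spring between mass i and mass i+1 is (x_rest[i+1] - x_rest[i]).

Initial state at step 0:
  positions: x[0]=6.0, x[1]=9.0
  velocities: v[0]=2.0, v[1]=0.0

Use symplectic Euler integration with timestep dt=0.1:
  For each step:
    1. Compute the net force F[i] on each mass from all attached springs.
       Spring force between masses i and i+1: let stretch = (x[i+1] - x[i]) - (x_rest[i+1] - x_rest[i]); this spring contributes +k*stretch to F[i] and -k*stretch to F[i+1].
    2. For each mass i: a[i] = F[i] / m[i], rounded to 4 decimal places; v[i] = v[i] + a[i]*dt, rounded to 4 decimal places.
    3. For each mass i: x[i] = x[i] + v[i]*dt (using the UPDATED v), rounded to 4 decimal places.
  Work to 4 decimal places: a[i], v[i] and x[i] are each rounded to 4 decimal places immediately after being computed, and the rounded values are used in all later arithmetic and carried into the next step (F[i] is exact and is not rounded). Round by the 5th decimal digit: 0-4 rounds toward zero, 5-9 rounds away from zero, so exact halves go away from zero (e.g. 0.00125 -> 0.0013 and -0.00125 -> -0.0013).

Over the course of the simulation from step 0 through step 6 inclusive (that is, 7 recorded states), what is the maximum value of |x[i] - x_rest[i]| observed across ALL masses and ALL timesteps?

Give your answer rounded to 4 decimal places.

Step 0: x=[6.0000 9.0000] v=[2.0000 0.0000]
Step 1: x=[6.1800 9.0100] v=[1.8000 0.1000]
Step 2: x=[6.3366 9.0317] v=[1.5660 0.2170]
Step 3: x=[6.4671 9.0665] v=[1.3050 0.3475]
Step 4: x=[6.5696 9.1153] v=[1.0249 0.4876]
Step 5: x=[6.6430 9.1786] v=[0.7340 0.6330]
Step 6: x=[6.6871 9.2565] v=[0.4411 0.7794]
Max displacement = 2.6871

Answer: 2.6871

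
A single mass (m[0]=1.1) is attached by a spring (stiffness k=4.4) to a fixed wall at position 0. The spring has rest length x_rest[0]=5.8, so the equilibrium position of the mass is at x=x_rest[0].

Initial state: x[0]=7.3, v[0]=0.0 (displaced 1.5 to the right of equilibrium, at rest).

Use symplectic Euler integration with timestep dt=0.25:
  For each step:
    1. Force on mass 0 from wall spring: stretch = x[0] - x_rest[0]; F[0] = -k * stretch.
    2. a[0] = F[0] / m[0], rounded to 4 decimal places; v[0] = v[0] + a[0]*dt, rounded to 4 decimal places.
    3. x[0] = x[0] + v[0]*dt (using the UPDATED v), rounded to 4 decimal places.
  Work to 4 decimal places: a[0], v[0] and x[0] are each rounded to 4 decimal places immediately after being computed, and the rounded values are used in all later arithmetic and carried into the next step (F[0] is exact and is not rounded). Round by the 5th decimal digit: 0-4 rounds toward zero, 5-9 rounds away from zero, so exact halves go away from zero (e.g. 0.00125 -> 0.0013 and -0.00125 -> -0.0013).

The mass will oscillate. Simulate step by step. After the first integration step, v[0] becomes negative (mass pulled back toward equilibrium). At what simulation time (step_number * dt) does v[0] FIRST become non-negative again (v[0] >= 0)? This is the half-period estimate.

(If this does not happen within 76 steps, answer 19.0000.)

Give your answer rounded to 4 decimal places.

Answer: 1.7500

Derivation:
Step 0: x=[7.3000] v=[0.0000]
Step 1: x=[6.9250] v=[-1.5000]
Step 2: x=[6.2688] v=[-2.6250]
Step 3: x=[5.4954] v=[-3.0938]
Step 4: x=[4.7981] v=[-2.7892]
Step 5: x=[4.3513] v=[-1.7873]
Step 6: x=[4.2667] v=[-0.3386]
Step 7: x=[4.5654] v=[1.1947]
First v>=0 after going negative at step 7, time=1.7500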